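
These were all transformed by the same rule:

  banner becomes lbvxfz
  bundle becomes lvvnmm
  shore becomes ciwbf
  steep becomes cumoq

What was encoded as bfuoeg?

remedy

Shifts by position in banner: pos 0: b→l (+10), pos 1: a→b (+1), pos 2: n→v (+8), pos 3: n→x (+10), pos 4: e→f (+1), pos 5: r→z (+8) — repeating every 3. A repeating key of period 3 is used — shifts +10, +1, +8 over and over.
Reversing it on bfuoeg: b−10=r, f−1=e, u−8=m, o−10=e, e−1=d, g−8=y.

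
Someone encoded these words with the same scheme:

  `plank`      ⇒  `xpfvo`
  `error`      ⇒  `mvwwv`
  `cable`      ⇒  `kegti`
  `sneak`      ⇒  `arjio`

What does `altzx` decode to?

Shifts by position in plank: pos 0: p→x (+8), pos 1: l→p (+4), pos 2: a→f (+5), pos 3: n→v (+8), pos 4: k→o (+4) — repeating every 3. The shifts repeat in a cycle of length 3: positions 0,1,… shift by +8, +4, +5, then the pattern repeats.
Decoding altzx: a−8=s, l−4=h, t−5=o, z−8=r, x−4=t.

short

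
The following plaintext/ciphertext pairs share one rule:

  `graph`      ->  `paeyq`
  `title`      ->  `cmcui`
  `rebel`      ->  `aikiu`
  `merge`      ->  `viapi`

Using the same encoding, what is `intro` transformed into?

mwcas

The shift depends on letter class: consonant g→p is +9, but vowel a→e is +4. The rule splits by letter class: vowels +4, consonants +9.
Applying it to intro: i(vowel)+4=m, n(cons)+9=w, t(cons)+9=c, r(cons)+9=a, o(vowel)+4=s.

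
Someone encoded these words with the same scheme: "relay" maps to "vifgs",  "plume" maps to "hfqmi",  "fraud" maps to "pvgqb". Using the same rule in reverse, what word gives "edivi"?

where

r(17)→v(21) and e(4)→i(8) fit y≡7x+6 (mod 26); the inverse of 7 mod 26 is 15. Each letter's alphabet position (a=0..z=25) is mapped through 7·x+6 mod 26 — an affine cipher.
Decoding edivi: e(4)→15·(4−6)≡22=w; d(3)→15·(3−6)≡7=h; i(8)→15·(8−6)≡4=e; v(21)→15·(21−6)≡17=r; i(8)→15·(8−6)≡4=e (all mod 26).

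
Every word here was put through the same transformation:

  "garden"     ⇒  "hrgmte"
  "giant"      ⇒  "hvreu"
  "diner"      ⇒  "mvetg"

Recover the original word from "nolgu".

short

g(6)→h(7) and a(0)→r(17) fit y≡7x+17 (mod 26); the inverse of 7 mod 26 is 15. This is an affine cipher: with a=0,…,z=25, each position x becomes (7x+17) mod 26.
Undoing it on nolgu: n(13)→15·(13−17)≡18=s; o(14)→15·(14−17)≡7=h; l(11)→15·(11−17)≡14=o; g(6)→15·(6−17)≡17=r; u(20)→15·(20−17)≡19=t (all mod 26).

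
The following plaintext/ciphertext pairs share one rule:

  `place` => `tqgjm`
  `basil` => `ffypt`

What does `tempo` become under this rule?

In place: p→t is +4, l→q is +5, a→g is +6, c→j is +7 — the shift increases by 1 each position. Letter i (0-indexed) is shifted by i+4, so successive shifts are 4, 5, 6, ….
Applying it to tempo: t+4=x, e+5=j, m+6=s, p+7=w, o+8=w.

xjsww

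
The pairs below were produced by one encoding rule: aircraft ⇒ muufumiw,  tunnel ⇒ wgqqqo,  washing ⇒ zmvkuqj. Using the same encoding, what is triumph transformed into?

wuugpsk

The shift depends on letter class: consonant r→u is +3, but vowel a→m is +12. Vowels shift forward by 12 and consonants shift forward by 3.
Applying it to triumph: t(cons)+3=w, r(cons)+3=u, i(vowel)+12=u, u(vowel)+12=g, m(cons)+3=p, p(cons)+3=s, h(cons)+3=k.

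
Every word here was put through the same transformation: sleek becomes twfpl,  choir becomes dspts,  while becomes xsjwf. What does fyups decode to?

enter

The shifts repeat in a cycle of length 2: positions 0,1,… shift by +1, +11, then the pattern repeats.
Decoding fyups: f−1=e, y−11=n, u−1=t, p−11=e, s−1=r.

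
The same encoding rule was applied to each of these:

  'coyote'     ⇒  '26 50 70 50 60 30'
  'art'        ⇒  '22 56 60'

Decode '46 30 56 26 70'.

c(#3)→26 and o(#15)→50: differences scale by 2, so n = 2·pos + 20. Each letter becomes 2×(its alphabet position, a=1..z=26) + 20.
Undoing it on 46 30 56 26 70: 46→(46−20)÷2=13=m, 30→(30−20)÷2=5=e, 56→(56−20)÷2=18=r, 26→(26−20)÷2=3=c, 70→(70−20)÷2=25=y.

mercy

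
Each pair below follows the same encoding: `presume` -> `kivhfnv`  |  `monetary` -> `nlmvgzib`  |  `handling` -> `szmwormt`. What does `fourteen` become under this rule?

Each pair mirrors across the alphabet (p↔k, r↔i, e↔v): positions sum to 25. Letters are reflected about the middle of the alphabet (position → 25−position): Atbash.
Applying it to fourteen: f↔u, o↔l, u↔f, r↔i, t↔g, e↔v, e↔v, n↔m.

ulfigvvm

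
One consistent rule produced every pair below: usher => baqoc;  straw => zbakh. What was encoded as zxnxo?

spend

In usher: u→b is +7, s→a is +8, h→q is +9, e→o is +10 — the shift increases by 1 each position. Each letter shifts forward by (position + 7), i.e. 7, 8, 9, … — the shift grows by one for each successive letter.
Reversing it on zxnxo: z−7=s, x−8=p, n−9=e, x−10=n, o−11=d.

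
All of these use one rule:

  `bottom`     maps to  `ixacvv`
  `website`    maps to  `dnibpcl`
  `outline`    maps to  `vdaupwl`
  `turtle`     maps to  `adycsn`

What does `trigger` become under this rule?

aappnny

Shifts by position in bottom: pos 0: b→i (+7), pos 1: o→x (+9), pos 2: t→a (+7), pos 3: t→c (+9) — repeating every 2. It's a Vigenère-style cipher with numeric key [7,9]: position i shifts by key[i mod 2].
On trigger: t+7=a, r+9=a, i+7=p, g+9=p, g+7=n, e+9=n, r+7=y.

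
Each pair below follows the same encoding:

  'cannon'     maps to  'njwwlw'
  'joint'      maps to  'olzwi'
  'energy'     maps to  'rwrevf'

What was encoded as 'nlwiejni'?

contract

c(2)→n(13) and a(0)→j(9) fit y≡15x+9 (mod 26); the inverse of 15 mod 26 is 7. Each letter's alphabet position (a=0..z=25) is mapped through 15·x+9 mod 26 — an affine cipher.
Decoding nlwiejni: n(13)→7·(13−9)≡2=c; l(11)→7·(11−9)≡14=o; w(22)→7·(22−9)≡13=n; i(8)→7·(8−9)≡19=t; e(4)→7·(4−9)≡17=r; j(9)→7·(9−9)≡0=a; n(13)→7·(13−9)≡2=c; i(8)→7·(8−9)≡19=t (all mod 26).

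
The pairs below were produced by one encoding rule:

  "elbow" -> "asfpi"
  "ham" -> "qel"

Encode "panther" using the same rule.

vilxret

The output letters match the input read backwards, each shifted +4: elbow reversed is woble. The word is reversed, then every letter is shifted forward by 4.
On panther: reverse → rehtnap; then shift: r+4=v, e+4=i, h+4=l, t+4=x, n+4=r, a+4=e, p+4=t.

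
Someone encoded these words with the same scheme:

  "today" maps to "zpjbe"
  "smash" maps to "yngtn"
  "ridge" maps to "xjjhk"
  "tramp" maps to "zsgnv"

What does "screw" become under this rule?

Shifts by position in today: pos 0: t→z (+6), pos 1: o→p (+1), pos 2: d→j (+6), pos 3: a→b (+1) — repeating every 2. The shifts repeat in a cycle of length 2: positions 0,1,… shift by +6, +1, then the pattern repeats.
Applying it to screw: s+6=y, c+1=d, r+6=x, e+1=f, w+6=c.

ydxfc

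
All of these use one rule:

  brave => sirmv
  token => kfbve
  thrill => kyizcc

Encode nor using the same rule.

Compare letters: b→s is +17, r→i is +17, a→r is +17 — a constant shift. It's a constant shift of +17 (ROT17).
For nor: n+17=e, o+17=f, r+17=i.

efi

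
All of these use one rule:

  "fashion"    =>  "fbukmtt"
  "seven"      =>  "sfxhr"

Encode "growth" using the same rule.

In fashion: f→f is +0, a→b is +1, s→u is +2, h→k is +3 — the shift increases by 1 each position. Each letter shifts forward by its position index (0, 1, 2, …) — the shift grows by one for each successive letter.
Applying it to growth: g+0=g, r+1=s, o+2=q, w+3=z, t+4=x, h+5=m.

gsqzxm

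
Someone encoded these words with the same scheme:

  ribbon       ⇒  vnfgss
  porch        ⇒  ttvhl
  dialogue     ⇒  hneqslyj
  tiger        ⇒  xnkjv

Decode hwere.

Shifts by position in ribbon: pos 0: r→v (+4), pos 1: i→n (+5), pos 2: b→f (+4), pos 3: b→g (+5) — repeating every 2. A repeating key of period 2 is used — shifts +4, +5 over and over.
Reversing it on hwere: h−4=d, w−5=r, e−4=a, r−5=m, e−4=a.

drama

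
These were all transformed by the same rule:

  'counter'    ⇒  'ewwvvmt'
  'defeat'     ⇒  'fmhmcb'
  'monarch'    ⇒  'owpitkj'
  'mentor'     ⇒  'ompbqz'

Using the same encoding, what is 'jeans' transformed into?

Shifts by position in counter: pos 0: c→e (+2), pos 1: o→w (+8), pos 2: u→w (+2), pos 3: n→v (+8) — repeating every 2. It's a Vigenère-style cipher with numeric key [2,8]: position i shifts by key[i mod 2].
For jeans: j+2=l, e+8=m, a+2=c, n+8=v, s+2=u.

lmcvu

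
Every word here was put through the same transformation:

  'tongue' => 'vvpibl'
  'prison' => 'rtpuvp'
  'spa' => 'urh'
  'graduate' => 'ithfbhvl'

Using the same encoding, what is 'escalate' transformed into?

Two shifts are in play — +7 for a/e/i/o/u, +2 for every other letter.
On escalate: e(vowel)+7=l, s(cons)+2=u, c(cons)+2=e, a(vowel)+7=h, l(cons)+2=n, a(vowel)+7=h, t(cons)+2=v, e(vowel)+7=l.

luehnhvl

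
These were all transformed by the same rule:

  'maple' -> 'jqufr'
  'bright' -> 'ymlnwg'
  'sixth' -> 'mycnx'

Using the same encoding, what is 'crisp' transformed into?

The word is reversed, then every letter is shifted forward by 5.
On crisp: reverse → psirc; then shift: p+5=u, s+5=x, i+5=n, r+5=w, c+5=h.

uxnwh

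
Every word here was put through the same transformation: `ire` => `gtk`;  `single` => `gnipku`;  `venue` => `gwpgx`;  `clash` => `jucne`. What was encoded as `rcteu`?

scrap

The output letters match the input read backwards, each shifted +2: ire reversed is eri. Read the word backwards and shift each letter +2.
Decoding rcteu: shift back: r−2=p, c−2=a, t−2=r, e−2=c, u−2=s → parcs; then reverse → scrap.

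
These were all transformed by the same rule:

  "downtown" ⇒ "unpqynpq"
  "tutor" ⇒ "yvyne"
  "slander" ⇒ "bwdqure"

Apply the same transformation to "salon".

d(3)→u(20) and o(14)→n(13) fit y≡23x+3 (mod 26); the inverse of 23 mod 26 is 17. Each letter's alphabet position (a=0..z=25) is mapped through 23·x+3 mod 26 — an affine cipher.
For salon: s(18)→23·18+3≡1=b; a(0)→23·0+3≡3=d; l(11)→23·11+3≡22=w; o(14)→23·14+3≡13=n; n(13)→23·13+3≡16=q (all mod 26).

bdwnq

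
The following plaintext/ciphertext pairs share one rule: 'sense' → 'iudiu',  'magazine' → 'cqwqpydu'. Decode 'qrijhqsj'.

abstract

Compare letters: s→i is +16, e→u is +16, n→d is +16 — a constant shift. Each letter is shifted forward by 16 in the alphabet (a Caesar shift of +16).
Reversing it on qrijhqsj: q−16=a, r−16=b, i−16=s, j−16=t, h−16=r, q−16=a, s−16=c, j−16=t.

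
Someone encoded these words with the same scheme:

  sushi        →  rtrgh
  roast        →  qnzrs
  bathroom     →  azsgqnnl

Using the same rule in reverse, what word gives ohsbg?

Compare letters: s→r is +25, u→t is +25, s→r is +25 — a constant shift. Each letter is shifted forward by 25 in the alphabet (a Caesar shift of +25).
Decoding ohsbg: o−25=p, h−25=i, s−25=t, b−25=c, g−25=h.

pitch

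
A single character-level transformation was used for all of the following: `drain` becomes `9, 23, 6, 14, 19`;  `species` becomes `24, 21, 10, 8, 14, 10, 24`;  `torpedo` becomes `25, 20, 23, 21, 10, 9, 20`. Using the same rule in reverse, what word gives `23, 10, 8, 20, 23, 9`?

record

d is letter #4 and maps to 9: an offset of 5. Letters become their 1-based position plus 5 (so a→6, b→7, …).
Undoing it on 23, 10, 8, 20, 23, 9: 23→(23−5)÷1=18=r, 10→(10−5)÷1=5=e, 8→(8−5)÷1=3=c, 20→(20−5)÷1=15=o, 23→(23−5)÷1=18=r, 9→(9−5)÷1=4=d.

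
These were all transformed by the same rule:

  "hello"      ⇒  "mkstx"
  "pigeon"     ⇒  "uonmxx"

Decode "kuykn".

The shift increases by 1 at each position, starting from +5: 5, 6, 7, ….
Reversing it on kuykn: k−5=f, u−6=o, y−7=r, k−8=c, n−9=e.

force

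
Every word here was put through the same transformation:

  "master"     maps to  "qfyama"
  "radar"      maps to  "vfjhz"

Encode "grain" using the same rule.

Letter i (0-indexed) is shifted by i+4, so successive shifts are 4, 5, 6, ….
Applying it to grain: g+4=k, r+5=w, a+6=g, i+7=p, n+8=v.

kwgpv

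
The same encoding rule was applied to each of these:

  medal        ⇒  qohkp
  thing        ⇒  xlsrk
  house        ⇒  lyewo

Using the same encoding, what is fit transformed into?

Vowels shift forward by 10 and consonants shift forward by 4.
On fit: f(cons)+4=j, i(vowel)+10=s, t(cons)+4=x.

jsx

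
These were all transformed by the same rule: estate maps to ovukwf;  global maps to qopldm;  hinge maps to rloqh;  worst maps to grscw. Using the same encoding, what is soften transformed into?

Shifts by position in estate: pos 0: e→o (+10), pos 1: s→v (+3), pos 2: t→u (+1), pos 3: a→k (+10), pos 4: t→w (+3), pos 5: e→f (+1) — repeating every 3. A repeating key of period 3 is used — shifts +10, +3, +1 over and over.
On soften: s+10=c, o+3=r, f+1=g, t+10=d, e+3=h, n+1=o.

crgdho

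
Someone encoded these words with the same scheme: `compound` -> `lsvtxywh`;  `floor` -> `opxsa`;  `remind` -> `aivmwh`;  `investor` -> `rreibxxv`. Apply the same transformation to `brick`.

kvrgt

Shifts by position in compound: pos 0: c→l (+9), pos 1: o→s (+4), pos 2: m→v (+9), pos 3: p→t (+4) — repeating every 2. It's a Vigenère-style cipher with numeric key [9,4]: position i shifts by key[i mod 2].
Applying it to brick: b+9=k, r+4=v, i+9=r, c+4=g, k+9=t.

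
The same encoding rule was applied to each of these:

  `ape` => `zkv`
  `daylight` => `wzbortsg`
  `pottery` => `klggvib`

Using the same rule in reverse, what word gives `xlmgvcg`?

context

This is the alphabet-reversal cipher (Atbash): a becomes z, b becomes y, etc.
Decoding xlmgvcg: x↔c, l↔o, m↔n, g↔t, v↔e, c↔x, g↔t.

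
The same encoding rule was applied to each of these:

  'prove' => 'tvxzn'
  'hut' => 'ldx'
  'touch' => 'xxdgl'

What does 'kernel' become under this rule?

The shift depends on letter class: consonant p→t is +4, but vowel o→x is +9. The rule splits by letter class: vowels +9, consonants +4.
Applying it to kernel: k(cons)+4=o, e(vowel)+9=n, r(cons)+4=v, n(cons)+4=r, e(vowel)+9=n, l(cons)+4=p.

onvrnp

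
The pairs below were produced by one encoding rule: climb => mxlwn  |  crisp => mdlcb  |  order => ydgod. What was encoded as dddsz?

Shifts by position in climb: pos 0: c→m (+10), pos 1: l→x (+12), pos 2: i→l (+3), pos 3: m→w (+10), pos 4: b→n (+12) — repeating every 3. The shifts repeat in a cycle of length 3: positions 0,1,… shift by +10, +12, +3, then the pattern repeats.
Reversing it on dddsz: d−10=t, d−12=r, d−3=a, s−10=i, z−12=n.

train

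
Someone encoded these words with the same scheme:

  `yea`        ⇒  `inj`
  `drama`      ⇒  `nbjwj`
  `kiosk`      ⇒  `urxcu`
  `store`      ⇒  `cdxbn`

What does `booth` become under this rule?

Two shifts are in play — +9 for a/e/i/o/u, +10 for every other letter.
On booth: b(cons)+10=l, o(vowel)+9=x, o(vowel)+9=x, t(cons)+10=d, h(cons)+10=r.

lxxdr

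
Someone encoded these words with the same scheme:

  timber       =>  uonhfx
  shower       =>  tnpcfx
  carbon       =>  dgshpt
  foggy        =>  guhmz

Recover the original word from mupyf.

Shifts by position in timber: pos 0: t→u (+1), pos 1: i→o (+6), pos 2: m→n (+1), pos 3: b→h (+6) — repeating every 2. A repeating key of period 2 is used — shifts +1, +6 over and over.
Reversing it on mupyf: m−1=l, u−6=o, p−1=o, y−6=s, f−1=e.

loose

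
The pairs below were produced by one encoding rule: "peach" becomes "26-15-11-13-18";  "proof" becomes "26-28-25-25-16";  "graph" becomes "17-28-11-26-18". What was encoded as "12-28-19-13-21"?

p is letter #16 and maps to 26: an offset of 10. Each letter is replaced by its alphabet position (a=1..z=26) + 10.
Decoding 12-28-19-13-21: 12→(12−10)÷1=2=b, 28→(28−10)÷1=18=r, 19→(19−10)÷1=9=i, 13→(13−10)÷1=3=c, 21→(21−10)÷1=11=k.

brick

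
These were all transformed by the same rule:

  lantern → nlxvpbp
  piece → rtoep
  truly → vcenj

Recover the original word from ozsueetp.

Shifts by position in lantern: pos 0: l→n (+2), pos 1: a→l (+11), pos 2: n→x (+10), pos 3: t→v (+2), pos 4: e→p (+11), pos 5: r→b (+10) — repeating every 3. The shifts repeat in a cycle of length 3: positions 0,1,… shift by +2, +11, +10, then the pattern repeats.
Decoding ozsueetp: o−2=m, z−11=o, s−10=i, u−2=s, e−11=t, e−10=u, t−2=r, p−11=e.

moisture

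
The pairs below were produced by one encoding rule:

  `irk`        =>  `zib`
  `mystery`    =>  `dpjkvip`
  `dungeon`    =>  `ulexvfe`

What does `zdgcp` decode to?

imply

Compare letters: i→z is +17, r→i is +17, k→b is +17 — a constant shift. Each letter is shifted forward by 17 in the alphabet (a Caesar shift of +17).
Reversing it on zdgcp: z−17=i, d−17=m, g−17=p, c−17=l, p−17=y.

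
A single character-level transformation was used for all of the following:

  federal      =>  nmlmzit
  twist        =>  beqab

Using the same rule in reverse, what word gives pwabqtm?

Compare letters: f→n is +8, e→m is +8, d→l is +8 — a constant shift. This is a Caesar cipher with shift 8.
Reversing it on pwabqtm: p−8=h, w−8=o, a−8=s, b−8=t, q−8=i, t−8=l, m−8=e.

hostile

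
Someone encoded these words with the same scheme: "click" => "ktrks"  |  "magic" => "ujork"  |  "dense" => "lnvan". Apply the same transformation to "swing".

aervo

The shift depends on letter class: consonant c→k is +8, but vowel i→r is +9. The rule splits by letter class: vowels +9, consonants +8.
Applying it to swing: s(cons)+8=a, w(cons)+8=e, i(vowel)+9=r, n(cons)+8=v, g(cons)+8=o.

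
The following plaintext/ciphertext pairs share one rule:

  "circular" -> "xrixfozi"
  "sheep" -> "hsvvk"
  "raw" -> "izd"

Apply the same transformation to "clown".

Each pair mirrors across the alphabet (c↔x, i↔r, r↔i): positions sum to 25. This is the alphabet-reversal cipher (Atbash): a becomes z, b becomes y, etc.
On clown: c↔x, l↔o, o↔l, w↔d, n↔m.

xoldm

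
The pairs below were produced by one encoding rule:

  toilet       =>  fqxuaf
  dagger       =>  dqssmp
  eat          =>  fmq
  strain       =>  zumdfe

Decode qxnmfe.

Read the word backwards and shift each letter +12.
Decoding qxnmfe: shift back: q−12=e, x−12=l, n−12=b, m−12=a, f−12=t, e−12=s → elbats; then reverse → stable.

stable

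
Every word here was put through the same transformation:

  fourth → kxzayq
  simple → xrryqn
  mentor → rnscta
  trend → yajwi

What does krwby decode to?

Shifts by position in fourth: pos 0: f→k (+5), pos 1: o→x (+9), pos 2: u→z (+5), pos 3: r→a (+9) — repeating every 2. A repeating key of period 2 is used — shifts +5, +9 over and over.
Reversing it on krwby: k−5=f, r−9=i, w−5=r, b−9=s, y−5=t.

first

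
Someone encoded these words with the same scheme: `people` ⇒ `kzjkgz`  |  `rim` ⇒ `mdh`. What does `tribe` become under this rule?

omdwz

Compare letters: p→k is +21, e→z is +21, o→j is +21 — a constant shift. This is a Caesar cipher with shift 21.
Applying it to tribe: t+21=o, r+21=m, i+21=d, b+21=w, e+21=z.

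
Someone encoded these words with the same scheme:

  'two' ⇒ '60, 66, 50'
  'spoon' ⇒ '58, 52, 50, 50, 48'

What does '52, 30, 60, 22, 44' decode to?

petal

t(#20)→60 and w(#23)→66: differences scale by 2, so n = 2·pos + 20. With a=1..z=26, the number is 2·pos + 20.
Undoing it on 52, 30, 60, 22, 44: 52→(52−20)÷2=16=p, 30→(30−20)÷2=5=e, 60→(60−20)÷2=20=t, 22→(22−20)÷2=1=a, 44→(44−20)÷2=12=l.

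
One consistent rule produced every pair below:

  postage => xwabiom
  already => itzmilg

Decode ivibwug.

It's a constant shift of +8 (ROT8).
Undoing it on ivibwug: i−8=a, v−8=n, i−8=a, b−8=t, w−8=o, u−8=m, g−8=y.

anatomy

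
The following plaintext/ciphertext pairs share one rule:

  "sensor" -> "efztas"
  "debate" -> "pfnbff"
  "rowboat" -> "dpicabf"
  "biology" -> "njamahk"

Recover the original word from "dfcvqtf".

Shifts by position in sensor: pos 0: s→e (+12), pos 1: e→f (+1), pos 2: n→z (+12), pos 3: s→t (+1) — repeating every 2. The shifts repeat in a cycle of length 2: positions 0,1,… shift by +12, +1, then the pattern repeats.
Decoding dfcvqtf: d−12=r, f−1=e, c−12=q, v−1=u, q−12=e, t−1=s, f−12=t.

request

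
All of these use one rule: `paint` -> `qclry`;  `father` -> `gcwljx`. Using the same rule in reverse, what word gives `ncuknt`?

Each letter shifts forward by (position + 1), i.e. 1, 2, 3, … — the shift grows by one for each successive letter.
Decoding ncuknt: n−1=m, c−2=a, u−3=r, k−4=g, n−5=i, t−6=n.

margin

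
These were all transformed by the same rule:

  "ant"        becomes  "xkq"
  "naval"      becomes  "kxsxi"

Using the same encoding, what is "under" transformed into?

Compare letters: a→x is +23, n→k is +23, t→q is +23 — a constant shift. Each letter is shifted forward by 23 in the alphabet (a Caesar shift of +23).
On under: u+23=r, n+23=k, d+23=a, e+23=b, r+23=o.

rkabo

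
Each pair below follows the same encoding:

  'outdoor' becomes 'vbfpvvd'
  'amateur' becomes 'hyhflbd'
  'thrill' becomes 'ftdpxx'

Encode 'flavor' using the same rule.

rxhhvd

The shift depends on letter class: consonant t→f is +12, but vowel o→v is +7. The rule splits by letter class: vowels +7, consonants +12.
Applying it to flavor: f(cons)+12=r, l(cons)+12=x, a(vowel)+7=h, v(cons)+12=h, o(vowel)+7=v, r(cons)+12=d.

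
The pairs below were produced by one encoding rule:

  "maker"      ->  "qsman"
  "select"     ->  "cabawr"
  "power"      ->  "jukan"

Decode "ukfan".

owner

m(12)→q(16) and a(0)→s(18) fit y≡15x+18 (mod 26); the inverse of 15 mod 26 is 7. Each letter's alphabet position (a=0..z=25) is mapped through 15·x+18 mod 26 — an affine cipher.
Reversing it on ukfan: u(20)→7·(20−18)≡14=o; k(10)→7·(10−18)≡22=w; f(5)→7·(5−18)≡13=n; a(0)→7·(0−18)≡4=e; n(13)→7·(13−18)≡17=r (all mod 26).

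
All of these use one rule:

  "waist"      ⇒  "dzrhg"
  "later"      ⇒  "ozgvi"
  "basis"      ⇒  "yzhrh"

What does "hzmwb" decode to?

sandy

This is the alphabet-reversal cipher (Atbash): a becomes z, b becomes y, etc.
Decoding hzmwb: h↔s, z↔a, m↔n, w↔d, b↔y.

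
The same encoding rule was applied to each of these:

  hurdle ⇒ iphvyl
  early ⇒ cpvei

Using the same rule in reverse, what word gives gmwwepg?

The output letters match the input read backwards, each shifted +4: hurdle reversed is eldruh. Read the word backwards and shift each letter +4.
Reversing it on gmwwepg: shift back: g−4=c, m−4=i, w−4=s, w−4=s, e−4=a, p−4=l, g−4=c → cissalc; then reverse → classic.

classic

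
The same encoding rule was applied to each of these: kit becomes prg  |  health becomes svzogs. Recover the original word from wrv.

Each pair mirrors across the alphabet (k↔p, i↔r, t↔g): positions sum to 25. This is the alphabet-reversal cipher (Atbash): a becomes z, b becomes y, etc.
Reversing it on wrv: w↔d, r↔i, v↔e.

die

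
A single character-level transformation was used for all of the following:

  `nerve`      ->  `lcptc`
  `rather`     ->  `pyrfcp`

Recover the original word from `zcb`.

bed

Compare letters: n→l is +24, e→c is +24, r→p is +24 — a constant shift. It's a constant shift of +24 (ROT24).
Reversing it on zcb: z−24=b, c−24=e, b−24=d.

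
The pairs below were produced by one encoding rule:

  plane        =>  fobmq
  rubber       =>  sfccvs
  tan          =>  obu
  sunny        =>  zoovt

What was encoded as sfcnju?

timber

Two steps: reverse the string, then apply a Caesar shift of +1.
Decoding sfcnju: shift back: s−1=r, f−1=e, c−1=b, n−1=m, j−1=i, u−1=t → rebmit; then reverse → timber.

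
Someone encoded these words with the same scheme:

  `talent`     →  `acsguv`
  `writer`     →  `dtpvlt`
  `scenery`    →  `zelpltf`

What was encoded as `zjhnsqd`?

Shifts by position in talent: pos 0: t→a (+7), pos 1: a→c (+2), pos 2: l→s (+7), pos 3: e→g (+2) — repeating every 2. The shifts repeat in a cycle of length 2: positions 0,1,… shift by +7, +2, then the pattern repeats.
Reversing it on zjhnsqd: z−7=s, j−2=h, h−7=a, n−2=l, s−7=l, q−2=o, d−7=w.

shallow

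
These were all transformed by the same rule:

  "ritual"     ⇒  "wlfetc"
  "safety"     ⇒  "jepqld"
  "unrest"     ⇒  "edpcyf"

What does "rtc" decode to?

rig

The output letters match the input read backwards, each shifted +11: ritual reversed is lautir. Two steps: reverse the string, then apply a Caesar shift of +11.
Decoding rtc: shift back: r−11=g, t−11=i, c−11=r → gir; then reverse → rig.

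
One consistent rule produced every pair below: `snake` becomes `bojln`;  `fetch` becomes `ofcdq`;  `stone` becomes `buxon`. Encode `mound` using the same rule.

vpdom

The shifts repeat in a cycle of length 2: positions 0,1,… shift by +9, +1, then the pattern repeats.
On mound: m+9=v, o+1=p, u+9=d, n+1=o, d+9=m.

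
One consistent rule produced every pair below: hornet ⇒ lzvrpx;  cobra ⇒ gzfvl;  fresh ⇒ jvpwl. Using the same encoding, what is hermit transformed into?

lpvqtx

The shift depends on letter class: consonant h→l is +4, but vowel o→z is +11. Vowels shift forward by 11 and consonants shift forward by 4.
For hermit: h(cons)+4=l, e(vowel)+11=p, r(cons)+4=v, m(cons)+4=q, i(vowel)+11=t, t(cons)+4=x.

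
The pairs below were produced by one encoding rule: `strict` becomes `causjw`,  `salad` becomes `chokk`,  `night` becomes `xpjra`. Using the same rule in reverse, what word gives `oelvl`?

exile

Shifts by position in strict: pos 0: s→c (+10), pos 1: t→a (+7), pos 2: r→u (+3), pos 3: i→s (+10), pos 4: c→j (+7), pos 5: t→w (+3) — repeating every 3. The shifts repeat in a cycle of length 3: positions 0,1,… shift by +10, +7, +3, then the pattern repeats.
Undoing it on oelvl: o−10=e, e−7=x, l−3=i, v−10=l, l−7=e.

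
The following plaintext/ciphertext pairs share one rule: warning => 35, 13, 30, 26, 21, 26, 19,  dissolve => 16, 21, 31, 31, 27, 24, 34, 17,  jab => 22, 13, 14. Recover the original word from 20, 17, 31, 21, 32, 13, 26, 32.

Each letter is replaced by its alphabet position (a=1..z=26) + 12.
Reversing it on 20, 17, 31, 21, 32, 13, 26, 32: 20→(20−12)÷1=8=h, 17→(17−12)÷1=5=e, 31→(31−12)÷1=19=s, 21→(21−12)÷1=9=i, 32→(32−12)÷1=20=t, 13→(13−12)÷1=1=a, 26→(26−12)÷1=14=n, 32→(32−12)÷1=20=t.

hesitant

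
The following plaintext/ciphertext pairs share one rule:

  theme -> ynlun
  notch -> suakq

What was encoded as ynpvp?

thing

In theme: t→y is +5, h→n is +6, e→l is +7, m→u is +8 — the shift increases by 1 each position. Each letter shifts forward by (position + 5), i.e. 5, 6, 7, … — the shift grows by one for each successive letter.
Undoing it on ynpvp: y−5=t, n−6=h, p−7=i, v−8=n, p−9=g.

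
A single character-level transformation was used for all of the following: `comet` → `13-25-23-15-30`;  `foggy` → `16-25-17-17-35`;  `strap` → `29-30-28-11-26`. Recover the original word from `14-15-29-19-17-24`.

Letters become their 1-based position plus 10 (so a→11, b→12, …).
Reversing it on 14-15-29-19-17-24: 14→(14−10)÷1=4=d, 15→(15−10)÷1=5=e, 29→(29−10)÷1=19=s, 19→(19−10)÷1=9=i, 17→(17−10)÷1=7=g, 24→(24−10)÷1=14=n.

design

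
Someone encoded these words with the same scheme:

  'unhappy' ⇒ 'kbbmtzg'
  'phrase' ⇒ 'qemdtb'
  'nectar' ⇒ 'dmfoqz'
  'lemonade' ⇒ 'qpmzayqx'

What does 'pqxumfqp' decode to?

Read the word backwards and shift each letter +12.
Undoing it on pqxumfqp: shift back: p−12=d, q−12=e, x−12=l, u−12=i, m−12=a, f−12=t, q−12=e, p−12=d → deliated; then reverse → detailed.

detailed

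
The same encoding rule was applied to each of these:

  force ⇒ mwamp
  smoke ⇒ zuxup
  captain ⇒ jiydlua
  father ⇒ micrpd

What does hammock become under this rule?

oivwzox

The shift increases by 1 at each position, starting from +7: 7, 8, 9, ….
Applying it to hammock: h+7=o, a+8=i, m+9=v, m+10=w, o+11=z, c+12=o, k+13=x.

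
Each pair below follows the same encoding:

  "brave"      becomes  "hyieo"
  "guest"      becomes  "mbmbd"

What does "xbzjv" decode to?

rural

In brave: b→h is +6, r→y is +7, a→i is +8, v→e is +9 — the shift increases by 1 each position. The shift increases by 1 at each position, starting from +6: 6, 7, 8, ….
Decoding xbzjv: x−6=r, b−7=u, z−8=r, j−9=a, v−10=l.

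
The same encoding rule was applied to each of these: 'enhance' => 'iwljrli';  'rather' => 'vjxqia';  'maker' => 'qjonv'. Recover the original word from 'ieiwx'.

event

Shifts by position in enhance: pos 0: e→i (+4), pos 1: n→w (+9), pos 2: h→l (+4), pos 3: a→j (+9) — repeating every 2. The shifts repeat in a cycle of length 2: positions 0,1,… shift by +4, +9, then the pattern repeats.
Decoding ieiwx: i−4=e, e−9=v, i−4=e, w−9=n, x−4=t.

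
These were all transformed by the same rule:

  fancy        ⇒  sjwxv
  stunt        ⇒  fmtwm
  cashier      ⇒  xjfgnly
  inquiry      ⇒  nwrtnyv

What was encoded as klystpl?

perfume

f(5)→s(18) and a(0)→j(9) fit y≡7x+9 (mod 26); the inverse of 7 mod 26 is 15. Each letter's alphabet position (a=0..z=25) is mapped through 7·x+9 mod 26 — an affine cipher.
Undoing it on klystpl: k(10)→15·(10−9)≡15=p; l(11)→15·(11−9)≡4=e; y(24)→15·(24−9)≡17=r; s(18)→15·(18−9)≡5=f; t(19)→15·(19−9)≡20=u; p(15)→15·(15−9)≡12=m; l(11)→15·(11−9)≡4=e (all mod 26).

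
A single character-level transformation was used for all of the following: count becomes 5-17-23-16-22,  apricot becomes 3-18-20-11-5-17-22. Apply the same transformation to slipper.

c is letter #3 and maps to 5: an offset of 2. Each letter is replaced by its alphabet position (a=1..z=26) + 2.
Applying it to slipper: s=19→21, l=12→14, i=9→11, p=16→18, p=16→18, e=5→7, r=18→20.

21-14-11-18-18-7-20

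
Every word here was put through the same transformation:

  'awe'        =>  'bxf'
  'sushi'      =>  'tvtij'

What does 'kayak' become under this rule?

Every letter moves 1 place later in the alphabet, wrapping around z→a.
On kayak: k+1=l, a+1=b, y+1=z, a+1=b, k+1=l.

lbzbl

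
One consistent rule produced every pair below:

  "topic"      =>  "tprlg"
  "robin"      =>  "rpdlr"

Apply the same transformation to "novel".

Each letter shifts forward by its position index (0, 1, 2, …) — the shift grows by one for each successive letter.
On novel: n+0=n, o+1=p, v+2=x, e+3=h, l+4=p.

npxhp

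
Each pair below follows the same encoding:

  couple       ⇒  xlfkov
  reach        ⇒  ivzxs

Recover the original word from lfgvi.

Each pair mirrors across the alphabet (c↔x, o↔l, u↔f): positions sum to 25. This is the alphabet-reversal cipher (Atbash): a becomes z, b becomes y, etc.
Undoing it on lfgvi: l↔o, f↔u, g↔t, v↔e, i↔r.

outer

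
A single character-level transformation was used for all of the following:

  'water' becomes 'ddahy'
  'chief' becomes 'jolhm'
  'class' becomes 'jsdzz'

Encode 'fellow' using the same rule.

mhssrd

The shift depends on letter class: consonant w→d is +7, but vowel a→d is +3. Two shifts are in play — +3 for a/e/i/o/u, +7 for every other letter.
On fellow: f(cons)+7=m, e(vowel)+3=h, l(cons)+7=s, l(cons)+7=s, o(vowel)+3=r, w(cons)+7=d.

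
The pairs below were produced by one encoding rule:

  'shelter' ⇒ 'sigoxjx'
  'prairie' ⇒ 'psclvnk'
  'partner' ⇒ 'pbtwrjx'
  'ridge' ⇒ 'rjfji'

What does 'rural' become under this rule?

In shelter: s→s is +0, h→i is +1, e→g is +2, l→o is +3 — the shift increases by 1 each position. Each letter shifts forward by its position index (0, 1, 2, …) — the shift grows by one for each successive letter.
For rural: r+0=r, u+1=v, r+2=t, a+3=d, l+4=p.

rvtdp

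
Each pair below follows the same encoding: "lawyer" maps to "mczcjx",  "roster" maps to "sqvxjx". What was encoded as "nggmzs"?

medium

Letter i (0-indexed) is shifted by i+1, so successive shifts are 1, 2, 3, ….
Decoding nggmzs: n−1=m, g−2=e, g−3=d, m−4=i, z−5=u, s−6=m.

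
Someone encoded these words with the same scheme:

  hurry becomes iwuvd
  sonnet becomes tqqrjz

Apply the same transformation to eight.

In hurry: h→i is +1, u→w is +2, r→u is +3, r→v is +4 — the shift increases by 1 each position. Each letter shifts forward by (position + 1), i.e. 1, 2, 3, … — the shift grows by one for each successive letter.
On eight: e+1=f, i+2=k, g+3=j, h+4=l, t+5=y.

fkjly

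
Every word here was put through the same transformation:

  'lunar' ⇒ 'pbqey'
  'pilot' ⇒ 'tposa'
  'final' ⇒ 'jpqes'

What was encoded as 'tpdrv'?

piano

Shifts by position in lunar: pos 0: l→p (+4), pos 1: u→b (+7), pos 2: n→q (+3), pos 3: a→e (+4), pos 4: r→y (+7) — repeating every 3. It's a Vigenère-style cipher with numeric key [4,7,3]: position i shifts by key[i mod 3].
Decoding tpdrv: t−4=p, p−7=i, d−3=a, r−4=n, v−7=o.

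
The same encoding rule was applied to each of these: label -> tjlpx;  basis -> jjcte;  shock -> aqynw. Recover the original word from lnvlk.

In label: l→t is +8, a→j is +9, b→l is +10, e→p is +11 — the shift increases by 1 each position. The shift increases by 1 at each position, starting from +8: 8, 9, 10, ….
Undoing it on lnvlk: l−8=d, n−9=e, v−10=l, l−11=a, k−12=y.

delay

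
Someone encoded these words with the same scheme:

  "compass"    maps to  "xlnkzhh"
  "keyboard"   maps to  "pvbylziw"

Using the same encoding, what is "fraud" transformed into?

uizfw

Each pair mirrors across the alphabet (c↔x, o↔l, m↔n): positions sum to 25. Each letter is replaced by its mirror in the alphabet: a↔z, b↔y, c↔x, and so on (the Atbash cipher).
Applying it to fraud: f↔u, r↔i, a↔z, u↔f, d↔w.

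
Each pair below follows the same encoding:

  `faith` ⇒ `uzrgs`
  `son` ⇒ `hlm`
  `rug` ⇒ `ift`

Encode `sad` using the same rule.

hzw

This is the alphabet-reversal cipher (Atbash): a becomes z, b becomes y, etc.
On sad: s↔h, a↔z, d↔w.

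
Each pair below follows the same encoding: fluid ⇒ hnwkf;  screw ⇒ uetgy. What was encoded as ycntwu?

Compare letters: f→h is +2, l→n is +2, u→w is +2 — a constant shift. This is a Caesar cipher with shift 2.
Undoing it on ycntwu: y−2=w, c−2=a, n−2=l, t−2=r, w−2=u, u−2=s.

walrus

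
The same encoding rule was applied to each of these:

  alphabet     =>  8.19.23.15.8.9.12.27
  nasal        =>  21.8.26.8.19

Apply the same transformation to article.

8.25.27.16.10.19.12

a is letter #1 and maps to 8: an offset of 7. The number is (letter's place in the alphabet, a=1) + 7.
For article: a=1→8, r=18→25, t=20→27, i=9→16, c=3→10, l=12→19, e=5→12.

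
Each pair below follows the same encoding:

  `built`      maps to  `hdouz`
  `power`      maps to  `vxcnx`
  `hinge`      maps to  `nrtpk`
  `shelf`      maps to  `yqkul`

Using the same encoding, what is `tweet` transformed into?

zfknz

The shifts repeat in a cycle of length 2: positions 0,1,… shift by +6, +9, then the pattern repeats.
Applying it to tweet: t+6=z, w+9=f, e+6=k, e+9=n, t+6=z.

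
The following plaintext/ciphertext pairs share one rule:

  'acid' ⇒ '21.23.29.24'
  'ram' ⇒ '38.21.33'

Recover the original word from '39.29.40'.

sit

a is letter #1 and maps to 21: an offset of 20. The number is (letter's place in the alphabet, a=1) + 20.
Decoding 39.29.40: 39→(39−20)÷1=19=s, 29→(29−20)÷1=9=i, 40→(40−20)÷1=20=t.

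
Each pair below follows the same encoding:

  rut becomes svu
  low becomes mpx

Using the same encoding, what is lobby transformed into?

mpccz

Compare letters: r→s is +1, u→v is +1, t→u is +1 — a constant shift. This is a Caesar cipher with shift 1.
Applying it to lobby: l+1=m, o+1=p, b+1=c, b+1=c, y+1=z.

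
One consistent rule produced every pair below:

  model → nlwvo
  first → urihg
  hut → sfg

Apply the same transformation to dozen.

Each pair mirrors across the alphabet (m↔n, o↔l, d↔w): positions sum to 25. Each letter is replaced by its mirror in the alphabet: a↔z, b↔y, c↔x, and so on (the Atbash cipher).
On dozen: d↔w, o↔l, z↔a, e↔v, n↔m.

wlavm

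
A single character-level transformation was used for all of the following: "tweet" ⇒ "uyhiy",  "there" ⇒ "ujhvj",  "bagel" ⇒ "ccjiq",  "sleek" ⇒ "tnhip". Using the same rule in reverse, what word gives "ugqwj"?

tense

In tweet: t→u is +1, w→y is +2, e→h is +3, e→i is +4 — the shift increases by 1 each position. Letter i (0-indexed) is shifted by i+1, so successive shifts are 1, 2, 3, ….
Reversing it on ugqwj: u−1=t, g−2=e, q−3=n, w−4=s, j−5=e.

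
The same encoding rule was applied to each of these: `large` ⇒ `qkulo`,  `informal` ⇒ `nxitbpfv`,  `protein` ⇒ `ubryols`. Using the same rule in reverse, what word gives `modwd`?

Shifts by position in large: pos 0: l→q (+5), pos 1: a→k (+10), pos 2: r→u (+3), pos 3: g→l (+5), pos 4: e→o (+10) — repeating every 3. It's a Vigenère-style cipher with numeric key [5,10,3]: position i shifts by key[i mod 3].
Reversing it on modwd: m−5=h, o−10=e, d−3=a, w−5=r, d−10=t.

heart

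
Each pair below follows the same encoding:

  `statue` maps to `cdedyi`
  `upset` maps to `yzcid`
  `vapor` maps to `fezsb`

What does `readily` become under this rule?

The shift depends on letter class: consonant s→c is +10, but vowel a→e is +4. Two shifts are in play — +4 for a/e/i/o/u, +10 for every other letter.
For readily: r(cons)+10=b, e(vowel)+4=i, a(vowel)+4=e, d(cons)+10=n, i(vowel)+4=m, l(cons)+10=v, y(cons)+10=i.

bienmvi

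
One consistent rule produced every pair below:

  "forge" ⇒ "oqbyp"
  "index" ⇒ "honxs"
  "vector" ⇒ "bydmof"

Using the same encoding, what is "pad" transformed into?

nkz

The output letters match the input read backwards, each shifted +10: forge reversed is egrof. Read the word backwards and shift each letter +10.
For pad: reverse → dap; then shift: d+10=n, a+10=k, p+10=z.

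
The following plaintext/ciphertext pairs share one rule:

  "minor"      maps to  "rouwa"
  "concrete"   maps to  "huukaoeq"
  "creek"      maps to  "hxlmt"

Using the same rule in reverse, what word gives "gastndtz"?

In minor: m→r is +5, i→o is +6, n→u is +7, o→w is +8 — the shift increases by 1 each position. The shift increases by 1 at each position, starting from +5: 5, 6, 7, ….
Decoding gastndtz: g−5=b, a−6=u, s−7=l, t−8=l, n−9=e, d−10=t, t−11=i, z−12=n.

bulletin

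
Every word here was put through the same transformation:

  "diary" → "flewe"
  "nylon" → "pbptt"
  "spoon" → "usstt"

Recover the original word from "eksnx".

choir

In diary: d→f is +2, i→l is +3, a→e is +4, r→w is +5 — the shift increases by 1 each position. The shift increases by 1 at each position, starting from +2: 2, 3, 4, ….
Reversing it on eksnx: e−2=c, k−3=h, s−4=o, n−5=i, x−6=r.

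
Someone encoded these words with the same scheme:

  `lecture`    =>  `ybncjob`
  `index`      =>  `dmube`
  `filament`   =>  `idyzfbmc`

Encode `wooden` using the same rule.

xttubm

l(11)→y(24) and e(4)→b(1) fit y≡7x+25 (mod 26); the inverse of 7 mod 26 is 15. This is an affine cipher: with a=0,…,z=25, each position x becomes (7x+25) mod 26.
Applying it to wooden: w(22)→7·22+25≡23=x; o(14)→7·14+25≡19=t; o(14)→7·14+25≡19=t; d(3)→7·3+25≡20=u; e(4)→7·4+25≡1=b; n(13)→7·13+25≡12=m (all mod 26).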